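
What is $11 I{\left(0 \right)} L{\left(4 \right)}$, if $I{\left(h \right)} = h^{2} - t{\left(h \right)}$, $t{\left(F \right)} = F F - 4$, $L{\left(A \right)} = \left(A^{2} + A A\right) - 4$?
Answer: $1232$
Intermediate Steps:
$L{\left(A \right)} = -4 + 2 A^{2}$ ($L{\left(A \right)} = \left(A^{2} + A^{2}\right) - 4 = 2 A^{2} - 4 = -4 + 2 A^{2}$)
$t{\left(F \right)} = -4 + F^{2}$ ($t{\left(F \right)} = F^{2} - 4 = -4 + F^{2}$)
$I{\left(h \right)} = 4$ ($I{\left(h \right)} = h^{2} - \left(-4 + h^{2}\right) = 4$)
$11 I{\left(0 \right)} L{\left(4 \right)} = 11 \cdot 4 \left(-4 + 2 \cdot 4^{2}\right) = 44 \left(-4 + 2 \cdot 16\right) = 44 \left(-4 + 32\right) = 44 \cdot 28 = 1232$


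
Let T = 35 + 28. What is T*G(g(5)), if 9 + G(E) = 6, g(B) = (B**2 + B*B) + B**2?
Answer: -189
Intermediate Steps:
g(B) = 3*B**2 (g(B) = (B**2 + B**2) + B**2 = 2*B**2 + B**2 = 3*B**2)
G(E) = -3 (G(E) = -9 + 6 = -3)
T = 63
T*G(g(5)) = 63*(-3) = -189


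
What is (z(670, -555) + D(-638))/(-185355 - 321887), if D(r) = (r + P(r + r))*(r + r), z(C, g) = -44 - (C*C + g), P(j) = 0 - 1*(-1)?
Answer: -364423/507242 ≈ -0.71844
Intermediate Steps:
P(j) = 1 (P(j) = 0 + 1 = 1)
z(C, g) = -44 - g - C**2 (z(C, g) = -44 - (C**2 + g) = -44 - (g + C**2) = -44 + (-g - C**2) = -44 - g - C**2)
D(r) = 2*r*(1 + r) (D(r) = (r + 1)*(r + r) = (1 + r)*(2*r) = 2*r*(1 + r))
(z(670, -555) + D(-638))/(-185355 - 321887) = ((-44 - 1*(-555) - 1*670**2) + 2*(-638)*(1 - 638))/(-185355 - 321887) = ((-44 + 555 - 1*448900) + 2*(-638)*(-637))/(-507242) = ((-44 + 555 - 448900) + 812812)*(-1/507242) = (-448389 + 812812)*(-1/507242) = 364423*(-1/507242) = -364423/507242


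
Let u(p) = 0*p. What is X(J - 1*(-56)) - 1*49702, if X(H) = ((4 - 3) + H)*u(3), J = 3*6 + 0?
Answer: -49702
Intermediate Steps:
J = 18 (J = 18 + 0 = 18)
u(p) = 0
X(H) = 0 (X(H) = ((4 - 3) + H)*0 = (1 + H)*0 = 0)
X(J - 1*(-56)) - 1*49702 = 0 - 1*49702 = 0 - 49702 = -49702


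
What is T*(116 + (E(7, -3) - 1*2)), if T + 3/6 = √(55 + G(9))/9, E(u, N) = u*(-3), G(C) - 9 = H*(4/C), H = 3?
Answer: -93/2 + 434*√3/9 ≈ 37.023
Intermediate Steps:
G(C) = 9 + 12/C (G(C) = 9 + 3*(4/C) = 9 + 12/C)
E(u, N) = -3*u
T = -½ + 14*√3/27 (T = -½ + √(55 + (9 + 12/9))/9 = -½ + √(55 + (9 + 12*(⅑)))*(⅑) = -½ + √(55 + (9 + 4/3))*(⅑) = -½ + √(55 + 31/3)*(⅑) = -½ + √(196/3)*(⅑) = -½ + (14*√3/3)*(⅑) = -½ + 14*√3/27 ≈ 0.39810)
T*(116 + (E(7, -3) - 1*2)) = (-½ + 14*√3/27)*(116 + (-3*7 - 1*2)) = (-½ + 14*√3/27)*(116 + (-21 - 2)) = (-½ + 14*√3/27)*(116 - 23) = (-½ + 14*√3/27)*93 = -93/2 + 434*√3/9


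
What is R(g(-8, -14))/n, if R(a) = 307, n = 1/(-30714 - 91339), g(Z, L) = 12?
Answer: -37470271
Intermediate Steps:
n = -1/122053 (n = 1/(-122053) = -1/122053 ≈ -8.1932e-6)
R(g(-8, -14))/n = 307/(-1/122053) = 307*(-122053) = -37470271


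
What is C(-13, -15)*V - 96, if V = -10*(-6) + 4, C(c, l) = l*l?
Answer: 14304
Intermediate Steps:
C(c, l) = l²
V = 64 (V = 60 + 4 = 64)
C(-13, -15)*V - 96 = (-15)²*64 - 96 = 225*64 - 96 = 14400 - 96 = 14304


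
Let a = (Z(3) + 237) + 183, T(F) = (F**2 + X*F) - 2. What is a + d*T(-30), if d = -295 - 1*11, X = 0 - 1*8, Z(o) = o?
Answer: -347805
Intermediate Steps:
X = -8 (X = 0 - 8 = -8)
d = -306 (d = -295 - 11 = -306)
T(F) = -2 + F**2 - 8*F (T(F) = (F**2 - 8*F) - 2 = -2 + F**2 - 8*F)
a = 423 (a = (3 + 237) + 183 = 240 + 183 = 423)
a + d*T(-30) = 423 - 306*(-2 + (-30)**2 - 8*(-30)) = 423 - 306*(-2 + 900 + 240) = 423 - 306*1138 = 423 - 348228 = -347805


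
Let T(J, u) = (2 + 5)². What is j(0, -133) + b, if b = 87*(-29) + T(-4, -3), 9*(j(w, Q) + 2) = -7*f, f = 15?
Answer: -7463/3 ≈ -2487.7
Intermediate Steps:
T(J, u) = 49 (T(J, u) = 7² = 49)
j(w, Q) = -41/3 (j(w, Q) = -2 + (-7*15)/9 = -2 + (⅑)*(-105) = -2 - 35/3 = -41/3)
b = -2474 (b = 87*(-29) + 49 = -2523 + 49 = -2474)
j(0, -133) + b = -41/3 - 2474 = -7463/3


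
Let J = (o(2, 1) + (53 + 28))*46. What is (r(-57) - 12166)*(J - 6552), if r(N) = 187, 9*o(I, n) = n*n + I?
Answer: 33668976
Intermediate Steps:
o(I, n) = I/9 + n²/9 (o(I, n) = (n*n + I)/9 = (n² + I)/9 = (I + n²)/9 = I/9 + n²/9)
J = 11224/3 (J = (((⅑)*2 + (⅑)*1²) + (53 + 28))*46 = ((2/9 + (⅑)*1) + 81)*46 = ((2/9 + ⅑) + 81)*46 = (⅓ + 81)*46 = (244/3)*46 = 11224/3 ≈ 3741.3)
(r(-57) - 12166)*(J - 6552) = (187 - 12166)*(11224/3 - 6552) = -11979*(-8432/3) = 33668976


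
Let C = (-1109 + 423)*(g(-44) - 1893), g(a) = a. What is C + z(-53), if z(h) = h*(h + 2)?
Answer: 1331485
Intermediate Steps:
z(h) = h*(2 + h)
C = 1328782 (C = (-1109 + 423)*(-44 - 1893) = -686*(-1937) = 1328782)
C + z(-53) = 1328782 - 53*(2 - 53) = 1328782 - 53*(-51) = 1328782 + 2703 = 1331485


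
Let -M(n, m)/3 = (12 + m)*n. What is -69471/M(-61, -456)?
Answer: 7719/9028 ≈ 0.85501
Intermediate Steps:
M(n, m) = -3*n*(12 + m) (M(n, m) = -3*(12 + m)*n = -3*n*(12 + m))
-69471/M(-61, -456) = -69471*1/(183*(12 - 456)) = -69471/((-3*(-61)*(-444))) = -69471/(-81252) = -69471*(-1/81252) = 7719/9028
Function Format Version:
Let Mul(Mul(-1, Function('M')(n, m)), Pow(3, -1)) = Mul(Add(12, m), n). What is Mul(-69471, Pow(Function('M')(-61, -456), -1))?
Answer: Rational(7719, 9028) ≈ 0.85501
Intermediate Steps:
Function('M')(n, m) = Mul(-3, n, Add(12, m)) (Function('M')(n, m) = Mul(-3, Mul(Add(12, m), n)) = Mul(-3, Mul(n, Add(12, m))) = Mul(-3, n, Add(12, m)))
Mul(-69471, Pow(Function('M')(-61, -456), -1)) = Mul(-69471, Pow(Mul(-3, -61, Add(12, -456)), -1)) = Mul(-69471, Pow(Mul(-3, -61, -444), -1)) = Mul(-69471, Pow(-81252, -1)) = Mul(-69471, Rational(-1, 81252)) = Rational(7719, 9028)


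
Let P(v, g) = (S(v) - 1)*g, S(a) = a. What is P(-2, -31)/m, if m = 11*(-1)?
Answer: -93/11 ≈ -8.4545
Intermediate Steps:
P(v, g) = g*(-1 + v) (P(v, g) = (v - 1)*g = (-1 + v)*g = g*(-1 + v))
m = -11
P(-2, -31)/m = -31*(-1 - 2)/(-11) = -31*(-3)*(-1/11) = 93*(-1/11) = -93/11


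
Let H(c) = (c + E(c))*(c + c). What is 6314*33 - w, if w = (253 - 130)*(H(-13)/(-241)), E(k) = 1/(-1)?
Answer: 50260014/241 ≈ 2.0855e+5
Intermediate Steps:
E(k) = -1
H(c) = 2*c*(-1 + c) (H(c) = (c - 1)*(c + c) = (-1 + c)*(2*c) = 2*c*(-1 + c))
w = -44772/241 (w = (253 - 130)*((2*(-13)*(-1 - 13))/(-241)) = 123*((2*(-13)*(-14))*(-1/241)) = 123*(364*(-1/241)) = 123*(-364/241) = -44772/241 ≈ -185.78)
6314*33 - w = 6314*33 - 1*(-44772/241) = 208362 + 44772/241 = 50260014/241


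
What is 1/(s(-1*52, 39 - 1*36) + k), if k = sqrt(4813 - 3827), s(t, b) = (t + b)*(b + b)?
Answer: -147/42725 - sqrt(986)/85450 ≈ -0.0038081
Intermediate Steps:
s(t, b) = 2*b*(b + t) (s(t, b) = (b + t)*(2*b) = 2*b*(b + t))
k = sqrt(986) ≈ 31.401
1/(s(-1*52, 39 - 1*36) + k) = 1/(2*(39 - 1*36)*((39 - 1*36) - 1*52) + sqrt(986)) = 1/(2*(39 - 36)*((39 - 36) - 52) + sqrt(986)) = 1/(2*3*(3 - 52) + sqrt(986)) = 1/(2*3*(-49) + sqrt(986)) = 1/(-294 + sqrt(986))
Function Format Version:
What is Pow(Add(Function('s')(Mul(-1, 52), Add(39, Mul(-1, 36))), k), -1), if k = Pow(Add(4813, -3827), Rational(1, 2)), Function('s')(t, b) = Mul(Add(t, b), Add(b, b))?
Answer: Add(Rational(-147, 42725), Mul(Rational(-1, 85450), Pow(986, Rational(1, 2)))) ≈ -0.0038081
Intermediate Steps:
Function('s')(t, b) = Mul(2, b, Add(b, t)) (Function('s')(t, b) = Mul(Add(b, t), Mul(2, b)) = Mul(2, b, Add(b, t)))
k = Pow(986, Rational(1, 2)) ≈ 31.401
Pow(Add(Function('s')(Mul(-1, 52), Add(39, Mul(-1, 36))), k), -1) = Pow(Add(Mul(2, Add(39, Mul(-1, 36)), Add(Add(39, Mul(-1, 36)), Mul(-1, 52))), Pow(986, Rational(1, 2))), -1) = Pow(Add(Mul(2, Add(39, -36), Add(Add(39, -36), -52)), Pow(986, Rational(1, 2))), -1) = Pow(Add(Mul(2, 3, Add(3, -52)), Pow(986, Rational(1, 2))), -1) = Pow(Add(Mul(2, 3, -49), Pow(986, Rational(1, 2))), -1) = Pow(Add(-294, Pow(986, Rational(1, 2))), -1)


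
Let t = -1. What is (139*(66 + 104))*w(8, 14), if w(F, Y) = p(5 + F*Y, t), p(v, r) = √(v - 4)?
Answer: 23630*√113 ≈ 2.5119e+5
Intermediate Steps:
p(v, r) = √(-4 + v)
w(F, Y) = √(1 + F*Y) (w(F, Y) = √(-4 + (5 + F*Y)) = √(1 + F*Y))
(139*(66 + 104))*w(8, 14) = (139*(66 + 104))*√(1 + 8*14) = (139*170)*√(1 + 112) = 23630*√113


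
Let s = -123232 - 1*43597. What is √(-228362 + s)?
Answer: I*√395191 ≈ 628.64*I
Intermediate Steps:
s = -166829 (s = -123232 - 43597 = -166829)
√(-228362 + s) = √(-228362 - 166829) = √(-395191) = I*√395191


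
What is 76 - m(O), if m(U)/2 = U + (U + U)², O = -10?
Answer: -704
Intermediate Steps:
m(U) = 2*U + 8*U² (m(U) = 2*(U + (U + U)²) = 2*(U + (2*U)²) = 2*(U + 4*U²) = 2*U + 8*U²)
76 - m(O) = 76 - 2*(-10)*(1 + 4*(-10)) = 76 - 2*(-10)*(1 - 40) = 76 - 2*(-10)*(-39) = 76 - 1*780 = 76 - 780 = -704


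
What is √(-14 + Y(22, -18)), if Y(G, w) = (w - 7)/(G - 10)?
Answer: I*√579/6 ≈ 4.0104*I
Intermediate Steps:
Y(G, w) = (-7 + w)/(-10 + G)
√(-14 + Y(22, -18)) = √(-14 + (-7 - 18)/(-10 + 22)) = √(-14 - 25/12) = √(-193/12) = I*√579/6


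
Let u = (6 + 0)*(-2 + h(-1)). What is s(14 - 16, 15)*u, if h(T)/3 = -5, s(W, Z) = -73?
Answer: 7446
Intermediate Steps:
h(T) = -15 (h(T) = 3*(-5) = -15)
u = -102 (u = (6 + 0)*(-2 - 15) = 6*(-17) = -102)
s(14 - 16, 15)*u = -73*(-102) = 7446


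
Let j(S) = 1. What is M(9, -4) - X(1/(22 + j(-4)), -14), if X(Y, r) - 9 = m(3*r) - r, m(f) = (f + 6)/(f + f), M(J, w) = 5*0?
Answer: -164/7 ≈ -23.429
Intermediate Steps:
M(J, w) = 0
m(f) = (6 + f)/(2*f) (m(f) = (6 + f)/((2*f)) = (6 + f)*(1/(2*f)) = (6 + f)/(2*f))
X(Y, r) = 9 - r + (6 + 3*r)/(6*r) (X(Y, r) = 9 + ((6 + 3*r)/(2*((3*r))) - r) = 9 + ((1/(3*r))*(6 + 3*r)/2 - r) = 9 + ((6 + 3*r)/(6*r) - r) = 9 + (-r + (6 + 3*r)/(6*r)) = 9 - r + (6 + 3*r)/(6*r))
M(9, -4) - X(1/(22 + j(-4)), -14) = 0 - (19/2 + 1/(-14) - 1*(-14)) = 0 - (19/2 - 1/14 + 14) = 0 - 1*164/7 = 0 - 164/7 = -164/7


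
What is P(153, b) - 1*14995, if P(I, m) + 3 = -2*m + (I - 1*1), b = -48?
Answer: -14750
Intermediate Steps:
P(I, m) = -4 + I - 2*m (P(I, m) = -3 + (-2*m + (I - 1*1)) = -3 + (-2*m + (I - 1)) = -3 + (-2*m + (-1 + I)) = -3 + (-1 + I - 2*m) = -4 + I - 2*m)
P(153, b) - 1*14995 = (-4 + 153 - 2*(-48)) - 1*14995 = (-4 + 153 + 96) - 14995 = 245 - 14995 = -14750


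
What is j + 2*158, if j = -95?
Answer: 221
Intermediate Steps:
j + 2*158 = -95 + 2*158 = -95 + 316 = 221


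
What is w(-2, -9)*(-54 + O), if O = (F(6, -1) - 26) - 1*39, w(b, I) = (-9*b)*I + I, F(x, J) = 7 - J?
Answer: 18981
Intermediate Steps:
w(b, I) = I - 9*I*b (w(b, I) = -9*I*b + I = I - 9*I*b)
O = -57 (O = ((7 - 1*(-1)) - 26) - 1*39 = ((7 + 1) - 26) - 39 = (8 - 26) - 39 = -18 - 39 = -57)
w(-2, -9)*(-54 + O) = (-9*(1 - 9*(-2)))*(-54 - 57) = -9*(1 + 18)*(-111) = -9*19*(-111) = -171*(-111) = 18981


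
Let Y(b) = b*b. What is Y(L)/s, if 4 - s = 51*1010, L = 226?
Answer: -25538/25753 ≈ -0.99165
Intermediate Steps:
Y(b) = b²
s = -51506 (s = 4 - 51*1010 = 4 - 1*51510 = 4 - 51510 = -51506)
Y(L)/s = 226²/(-51506) = 51076*(-1/51506) = -25538/25753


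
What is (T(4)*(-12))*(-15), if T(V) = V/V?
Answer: 180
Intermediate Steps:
T(V) = 1
(T(4)*(-12))*(-15) = (1*(-12))*(-15) = -12*(-15) = 180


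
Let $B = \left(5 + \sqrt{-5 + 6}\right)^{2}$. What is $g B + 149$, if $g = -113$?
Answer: $-3919$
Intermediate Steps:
$B = 36$ ($B = \left(5 + \sqrt{1}\right)^{2} = \left(5 + 1\right)^{2} = 6^{2} = 36$)
$g B + 149 = \left(-113\right) 36 + 149 = -4068 + 149 = -3919$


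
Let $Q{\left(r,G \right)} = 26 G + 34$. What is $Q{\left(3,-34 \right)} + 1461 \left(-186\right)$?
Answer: $-272596$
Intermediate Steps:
$Q{\left(r,G \right)} = 34 + 26 G$
$Q{\left(3,-34 \right)} + 1461 \left(-186\right) = \left(34 + 26 \left(-34\right)\right) + 1461 \left(-186\right) = \left(34 - 884\right) - 271746 = -850 - 271746 = -272596$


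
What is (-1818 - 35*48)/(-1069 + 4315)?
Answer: -583/541 ≈ -1.0776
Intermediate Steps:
(-1818 - 35*48)/(-1069 + 4315) = (-1818 - 1680)/3246 = -3498*1/3246 = -583/541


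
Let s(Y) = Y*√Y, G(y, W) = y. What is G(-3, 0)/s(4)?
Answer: -3/8 ≈ -0.37500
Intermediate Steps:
s(Y) = Y^(3/2)
G(-3, 0)/s(4) = -3/(4^(3/2)) = -3/8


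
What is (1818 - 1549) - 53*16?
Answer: -579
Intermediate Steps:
(1818 - 1549) - 53*16 = 269 - 1*848 = 269 - 848 = -579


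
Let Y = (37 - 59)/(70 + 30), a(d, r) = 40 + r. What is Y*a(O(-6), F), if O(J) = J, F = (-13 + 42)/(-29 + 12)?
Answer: -7161/850 ≈ -8.4247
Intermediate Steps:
F = -29/17 (F = 29/(-17) = 29*(-1/17) = -29/17 ≈ -1.7059)
Y = -11/50 (Y = -22/100 = -22*1/100 = -11/50 ≈ -0.22000)
Y*a(O(-6), F) = -11*(40 - 29/17)/50 = -11/50*651/17 = -7161/850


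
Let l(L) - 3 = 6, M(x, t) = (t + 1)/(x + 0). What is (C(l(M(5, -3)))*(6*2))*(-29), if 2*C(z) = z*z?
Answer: -14094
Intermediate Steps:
M(x, t) = (1 + t)/x
l(L) = 9 (l(L) = 3 + 6 = 9)
C(z) = z²/2 (C(z) = (z*z)/2 = z²/2)
(C(l(M(5, -3)))*(6*2))*(-29) = (((½)*9²)*(6*2))*(-29) = (((½)*81)*12)*(-29) = ((81/2)*12)*(-29) = 486*(-29) = -14094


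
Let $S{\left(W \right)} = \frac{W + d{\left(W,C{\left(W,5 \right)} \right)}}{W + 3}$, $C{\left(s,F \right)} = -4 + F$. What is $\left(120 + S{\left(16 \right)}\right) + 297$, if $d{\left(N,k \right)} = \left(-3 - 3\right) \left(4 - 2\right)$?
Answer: $\frac{7927}{19} \approx 417.21$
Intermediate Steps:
$d{\left(N,k \right)} = -12$ ($d{\left(N,k \right)} = \left(-6\right) 2 = -12$)
$S{\left(W \right)} = \frac{-12 + W}{3 + W}$ ($S{\left(W \right)} = \frac{W - 12}{W + 3} = \frac{-12 + W}{3 + W}$)
$\left(120 + S{\left(16 \right)}\right) + 297 = \left(120 + \frac{-12 + 16}{3 + 16}\right) + 297 = \left(120 + \frac{1}{19} \cdot 4\right) + 297 = \left(120 + \frac{4}{19}\right) + 297 = \frac{2284}{19} + 297 = \frac{7927}{19}$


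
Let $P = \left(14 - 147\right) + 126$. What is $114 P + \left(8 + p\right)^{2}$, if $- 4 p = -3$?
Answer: $- \frac{11543}{16} \approx -721.44$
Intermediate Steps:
$p = \frac{3}{4}$ ($p = \left(- \frac{1}{4}\right) \left(-3\right) = \frac{3}{4} \approx 0.75$)
$P = -7$ ($P = -133 + 126 = -7$)
$114 P + \left(8 + p\right)^{2} = 114 \left(-7\right) + \left(8 + \frac{3}{4}\right)^{2} = -798 + \left(\frac{35}{4}\right)^{2} = -798 + \frac{1225}{16} = - \frac{11543}{16}$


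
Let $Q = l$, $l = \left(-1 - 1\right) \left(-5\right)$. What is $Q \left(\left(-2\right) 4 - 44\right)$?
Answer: $-520$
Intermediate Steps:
$l = 10$ ($l = \left(-2\right) \left(-5\right) = 10$)
$Q = 10$
$Q \left(\left(-2\right) 4 - 44\right) = 10 \left(\left(-2\right) 4 - 44\right) = 10 \left(-8 - 44\right) = 10 \left(-52\right) = -520$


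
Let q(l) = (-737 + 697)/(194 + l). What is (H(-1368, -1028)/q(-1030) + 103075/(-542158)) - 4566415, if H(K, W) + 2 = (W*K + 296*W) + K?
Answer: 49979068926881/2710790 ≈ 1.8437e+7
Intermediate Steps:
H(K, W) = -2 + K + 296*W + K*W (H(K, W) = -2 + ((W*K + 296*W) + K) = -2 + ((K*W + 296*W) + K) = -2 + ((296*W + K*W) + K) = -2 + (K + 296*W + K*W) = -2 + K + 296*W + K*W)
q(l) = -40/(194 + l)
(H(-1368, -1028)/q(-1030) + 103075/(-542158)) - 4566415 = ((-2 - 1368 + 296*(-1028) - 1368*(-1028))/((-40/(194 - 1030))) + 103075/(-542158)) - 4566415 = ((-2 - 1368 - 304288 + 1406304)/((-40/(-836))) + 103075*(-1/542158)) - 4566415 = (1100646/((-40*(-1/836))) - 103075/542158) - 4566415 = (1100646/(10/209) - 103075/542158) - 4566415 = (1100646*(209/10) - 103075/542158) - 4566415 = (115017507/5 - 103075/542158) - 4566415 = 62357661044731/2710790 - 4566415 = 49979068926881/2710790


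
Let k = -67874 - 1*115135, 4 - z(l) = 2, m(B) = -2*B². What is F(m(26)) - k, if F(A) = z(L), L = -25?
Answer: 183011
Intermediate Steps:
z(l) = 2 (z(l) = 4 - 1*2 = 4 - 2 = 2)
F(A) = 2
k = -183009 (k = -67874 - 115135 = -183009)
F(m(26)) - k = 2 - 1*(-183009) = 2 + 183009 = 183011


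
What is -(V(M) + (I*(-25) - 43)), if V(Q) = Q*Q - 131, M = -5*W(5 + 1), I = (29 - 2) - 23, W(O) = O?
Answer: -626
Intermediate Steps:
I = 4 (I = 27 - 23 = 4)
M = -30 (M = -5*(5 + 1) = -5*6 = -30)
V(Q) = -131 + Q² (V(Q) = Q² - 131 = -131 + Q²)
-(V(M) + (I*(-25) - 43)) = -((-131 + (-30)²) + (4*(-25) - 43)) = -((-131 + 900) + (-100 - 43)) = -(769 - 143) = -1*626 = -626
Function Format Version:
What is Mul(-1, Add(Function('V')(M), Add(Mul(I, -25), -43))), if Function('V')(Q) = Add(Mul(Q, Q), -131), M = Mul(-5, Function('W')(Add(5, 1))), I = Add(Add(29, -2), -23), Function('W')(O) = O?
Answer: -626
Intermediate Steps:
I = 4 (I = Add(27, -23) = 4)
M = -30 (M = Mul(-5, Add(5, 1)) = Mul(-5, 6) = -30)
Function('V')(Q) = Add(-131, Pow(Q, 2)) (Function('V')(Q) = Add(Pow(Q, 2), -131) = Add(-131, Pow(Q, 2)))
Mul(-1, Add(Function('V')(M), Add(Mul(I, -25), -43))) = Mul(-1, Add(Add(-131, Pow(-30, 2)), Add(Mul(4, -25), -43))) = Mul(-1, Add(Add(-131, 900), Add(-100, -43))) = Mul(-1, Add(769, -143)) = Mul(-1, 626) = -626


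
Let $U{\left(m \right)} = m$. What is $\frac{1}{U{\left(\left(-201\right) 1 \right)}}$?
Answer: $- \frac{1}{201} \approx -0.0049751$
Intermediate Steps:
$\frac{1}{U{\left(\left(-201\right) 1 \right)}} = \frac{1}{\left(-201\right) 1} = \frac{1}{-201} = - \frac{1}{201}$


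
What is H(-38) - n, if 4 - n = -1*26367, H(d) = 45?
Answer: -26326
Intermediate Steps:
n = 26371 (n = 4 - (-1)*26367 = 4 - 1*(-26367) = 4 + 26367 = 26371)
H(-38) - n = 45 - 1*26371 = 45 - 26371 = -26326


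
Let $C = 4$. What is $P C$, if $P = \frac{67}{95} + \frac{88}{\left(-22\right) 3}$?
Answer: $- \frac{716}{285} \approx -2.5123$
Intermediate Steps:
$P = - \frac{179}{285}$ ($P = 67 \cdot \frac{1}{95} + \frac{88}{-66} = \frac{67}{95} + 88 \left(- \frac{1}{66}\right) = \frac{67}{95} - \frac{4}{3} = - \frac{179}{285} \approx -0.62807$)
$P C = \left(- \frac{179}{285}\right) 4 = - \frac{716}{285}$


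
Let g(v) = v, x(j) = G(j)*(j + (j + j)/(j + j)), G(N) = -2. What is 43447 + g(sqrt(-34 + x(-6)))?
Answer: 43447 + 2*I*sqrt(6) ≈ 43447.0 + 4.899*I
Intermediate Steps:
x(j) = -2 - 2*j (x(j) = -2*(j + (j + j)/(j + j)) = -2*(j + (2*j)/((2*j))) = -2*(j + (2*j)*(1/(2*j))) = -2*(j + 1) = -2*(1 + j) = -2 - 2*j)
43447 + g(sqrt(-34 + x(-6))) = 43447 + sqrt(-34 + (-2 - 2*(-6))) = 43447 + sqrt(-34 + (-2 + 12)) = 43447 + sqrt(-34 + 10) = 43447 + sqrt(-24) = 43447 + 2*I*sqrt(6)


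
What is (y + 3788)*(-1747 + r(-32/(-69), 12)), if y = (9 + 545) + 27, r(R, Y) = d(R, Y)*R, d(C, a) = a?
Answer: -174991557/23 ≈ -7.6083e+6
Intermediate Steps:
r(R, Y) = R*Y (r(R, Y) = Y*R = R*Y)
y = 581 (y = 554 + 27 = 581)
(y + 3788)*(-1747 + r(-32/(-69), 12)) = (581 + 3788)*(-1747 - 32/(-69)*12) = 4369*(-1747 - 32*(-1/69)*12) = 4369*(-1747 + (32/69)*12) = 4369*(-1747 + 128/23) = 4369*(-40053/23) = -174991557/23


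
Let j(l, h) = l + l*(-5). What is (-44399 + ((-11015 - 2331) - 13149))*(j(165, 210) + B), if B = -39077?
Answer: 2817114878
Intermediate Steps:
j(l, h) = -4*l (j(l, h) = l - 5*l = -4*l)
(-44399 + ((-11015 - 2331) - 13149))*(j(165, 210) + B) = (-44399 + ((-11015 - 2331) - 13149))*(-4*165 - 39077) = (-44399 + (-13346 - 13149))*(-660 - 39077) = (-44399 - 26495)*(-39737) = -70894*(-39737) = 2817114878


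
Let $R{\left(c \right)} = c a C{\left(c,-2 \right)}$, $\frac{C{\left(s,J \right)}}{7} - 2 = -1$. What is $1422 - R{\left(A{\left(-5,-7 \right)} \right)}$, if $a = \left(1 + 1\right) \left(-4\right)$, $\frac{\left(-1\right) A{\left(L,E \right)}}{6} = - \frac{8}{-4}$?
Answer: $750$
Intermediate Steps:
$C{\left(s,J \right)} = 7$ ($C{\left(s,J \right)} = 14 + 7 \left(-1\right) = 14 - 7 = 7$)
$A{\left(L,E \right)} = -12$ ($A{\left(L,E \right)} = - 6 \left(- \frac{8}{-4}\right) = - 6 \left(\left(-8\right) \left(- \frac{1}{4}\right)\right) = \left(-6\right) 2 = -12$)
$a = -8$ ($a = 2 \left(-4\right) = -8$)
$R{\left(c \right)} = - 56 c$ ($R{\left(c \right)} = c \left(-8\right) 7 = - 8 c 7 = - 56 c$)
$1422 - R{\left(A{\left(-5,-7 \right)} \right)} = 1422 - \left(-56\right) \left(-12\right) = 1422 - 672 = 750$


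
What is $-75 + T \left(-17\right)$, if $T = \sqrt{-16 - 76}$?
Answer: $-75 - 34 i \sqrt{23} \approx -75.0 - 163.06 i$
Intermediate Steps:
$T = 2 i \sqrt{23}$ ($T = \sqrt{-92} = 2 i \sqrt{23} \approx 9.5917 i$)
$-75 + T \left(-17\right) = -75 + 2 i \sqrt{23} \left(-17\right) = -75 - 34 i \sqrt{23}$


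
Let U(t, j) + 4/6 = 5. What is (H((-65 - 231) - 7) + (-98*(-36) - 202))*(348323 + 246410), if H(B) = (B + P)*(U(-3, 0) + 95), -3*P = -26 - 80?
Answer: -124513300880/9 ≈ -1.3835e+10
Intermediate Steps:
P = 106/3 (P = -(-26 - 80)/3 = -⅓*(-106) = 106/3 ≈ 35.333)
U(t, j) = 13/3 (U(t, j) = -⅔ + 5 = 13/3)
H(B) = 31588/9 + 298*B/3 (H(B) = (B + 106/3)*(13/3 + 95) = (106/3 + B)*(298/3) = 31588/9 + 298*B/3)
(H((-65 - 231) - 7) + (-98*(-36) - 202))*(348323 + 246410) = ((31588/9 + 298*((-65 - 231) - 7)/3) + (-98*(-36) - 202))*(348323 + 246410) = ((31588/9 + 298*(-296 - 7)/3) + (3528 - 202))*594733 = ((31588/9 + (298/3)*(-303)) + 3326)*594733 = ((31588/9 - 30098) + 3326)*594733 = (-239294/9 + 3326)*594733 = -209360/9*594733 = -124513300880/9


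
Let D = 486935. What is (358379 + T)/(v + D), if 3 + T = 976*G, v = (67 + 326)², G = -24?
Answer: 41869/80173 ≈ 0.52223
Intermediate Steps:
v = 154449 (v = 393² = 154449)
T = -23427 (T = -3 + 976*(-24) = -3 - 23424 = -23427)
(358379 + T)/(v + D) = (358379 - 23427)/(154449 + 486935) = 334952/641384 = 334952*(1/641384) = 41869/80173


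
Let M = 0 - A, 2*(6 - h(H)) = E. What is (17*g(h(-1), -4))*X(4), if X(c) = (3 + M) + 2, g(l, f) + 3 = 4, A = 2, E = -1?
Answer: 51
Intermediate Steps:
h(H) = 13/2 (h(H) = 6 - 1/2*(-1) = 6 + 1/2 = 13/2)
g(l, f) = 1 (g(l, f) = -3 + 4 = 1)
M = -2 (M = 0 - 1*2 = 0 - 2 = -2)
X(c) = 3 (X(c) = (3 - 2) + 2 = 1 + 2 = 3)
(17*g(h(-1), -4))*X(4) = (17*1)*3 = 17*3 = 51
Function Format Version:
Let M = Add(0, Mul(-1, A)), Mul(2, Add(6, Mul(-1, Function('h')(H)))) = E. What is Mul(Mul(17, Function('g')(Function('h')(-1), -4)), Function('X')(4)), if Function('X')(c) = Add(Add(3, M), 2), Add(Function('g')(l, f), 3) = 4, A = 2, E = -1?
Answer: 51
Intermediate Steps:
Function('h')(H) = Rational(13, 2) (Function('h')(H) = Add(6, Mul(Rational(-1, 2), -1)) = Add(6, Rational(1, 2)) = Rational(13, 2))
Function('g')(l, f) = 1 (Function('g')(l, f) = Add(-3, 4) = 1)
M = -2 (M = Add(0, Mul(-1, 2)) = Add(0, -2) = -2)
Function('X')(c) = 3 (Function('X')(c) = Add(Add(3, -2), 2) = Add(1, 2) = 3)
Mul(Mul(17, Function('g')(Function('h')(-1), -4)), Function('X')(4)) = Mul(Mul(17, 1), 3) = Mul(17, 3) = 51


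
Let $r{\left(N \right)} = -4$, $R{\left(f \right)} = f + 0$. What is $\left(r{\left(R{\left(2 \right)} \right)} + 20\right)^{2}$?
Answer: $256$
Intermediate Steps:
$R{\left(f \right)} = f$
$\left(r{\left(R{\left(2 \right)} \right)} + 20\right)^{2} = \left(-4 + 20\right)^{2} = 16^{2} = 256$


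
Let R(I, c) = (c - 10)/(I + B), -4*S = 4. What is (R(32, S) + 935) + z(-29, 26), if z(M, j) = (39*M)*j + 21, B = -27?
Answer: -142261/5 ≈ -28452.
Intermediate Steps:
S = -1 (S = -¼*4 = -1)
z(M, j) = 21 + 39*M*j (z(M, j) = 39*M*j + 21 = 21 + 39*M*j)
R(I, c) = (-10 + c)/(-27 + I) (R(I, c) = (c - 10)/(I - 27) = (-10 + c)/(-27 + I))
(R(32, S) + 935) + z(-29, 26) = ((-10 - 1)/(-27 + 32) + 935) + (21 + 39*(-29)*26) = (-11/5 + 935) + (21 - 29406) = ((⅕)*(-11) + 935) - 29385 = (-11/5 + 935) - 29385 = 4664/5 - 29385 = -142261/5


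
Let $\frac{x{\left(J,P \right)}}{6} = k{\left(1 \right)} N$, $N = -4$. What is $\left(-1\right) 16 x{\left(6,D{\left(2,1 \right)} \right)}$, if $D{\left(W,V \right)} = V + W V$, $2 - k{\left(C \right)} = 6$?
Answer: $-1536$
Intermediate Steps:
$k{\left(C \right)} = -4$ ($k{\left(C \right)} = 2 - 6 = -4$)
$D{\left(W,V \right)} = V + V W$
$x{\left(J,P \right)} = 96$ ($x{\left(J,P \right)} = 6 \left(\left(-4\right) \left(-4\right)\right) = 6 \cdot 16 = 96$)
$\left(-1\right) 16 x{\left(6,D{\left(2,1 \right)} \right)} = \left(-1\right) 16 \cdot 96 = \left(-16\right) 96 = -1536$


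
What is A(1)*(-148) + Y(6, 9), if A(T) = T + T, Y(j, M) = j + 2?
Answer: -288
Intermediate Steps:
Y(j, M) = 2 + j
A(T) = 2*T
A(1)*(-148) + Y(6, 9) = (2*1)*(-148) + (2 + 6) = 2*(-148) + 8 = -296 + 8 = -288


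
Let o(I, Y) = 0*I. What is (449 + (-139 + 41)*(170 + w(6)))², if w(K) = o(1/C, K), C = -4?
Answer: 262796521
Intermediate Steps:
o(I, Y) = 0
w(K) = 0
(449 + (-139 + 41)*(170 + w(6)))² = (449 + (-139 + 41)*(170 + 0))² = (449 - 98*170)² = (449 - 16660)² = (-16211)² = 262796521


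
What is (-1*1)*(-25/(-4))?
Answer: -25/4 ≈ -6.2500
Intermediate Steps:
(-1*1)*(-25/(-4)) = -(-25)*(-1)/4 = -1*25/4 = -25/4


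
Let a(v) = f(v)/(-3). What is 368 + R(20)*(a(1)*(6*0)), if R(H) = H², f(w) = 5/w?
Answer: 368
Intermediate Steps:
a(v) = -5/(3*v) (a(v) = (5/v)/(-3) = (5/v)*(-⅓) = -5/(3*v))
368 + R(20)*(a(1)*(6*0)) = 368 + 20²*((-5/3/1)*(6*0)) = 368 + 400*(-5/3*1*0) = 368 + 400*(-5/3*0) = 368 + 400*0 = 368 + 0 = 368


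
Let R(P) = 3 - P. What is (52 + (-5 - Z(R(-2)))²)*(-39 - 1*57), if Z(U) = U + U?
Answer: -26592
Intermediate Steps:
Z(U) = 2*U
(52 + (-5 - Z(R(-2)))²)*(-39 - 1*57) = (52 + (-5 - 2*(3 - 1*(-2)))²)*(-39 - 1*57) = (52 + (-5 - 2*(3 + 2))²)*(-39 - 57) = (52 + (-5 - 2*5)²)*(-96) = (52 + (-5 - 1*10)²)*(-96) = (52 + (-5 - 10)²)*(-96) = (52 + (-15)²)*(-96) = (52 + 225)*(-96) = 277*(-96) = -26592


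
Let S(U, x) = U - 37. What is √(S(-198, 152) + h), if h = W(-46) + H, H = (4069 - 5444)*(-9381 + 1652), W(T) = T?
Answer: √10627094 ≈ 3259.9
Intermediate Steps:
H = 10627375 (H = -1375*(-7729) = 10627375)
S(U, x) = -37 + U
h = 10627329 (h = -46 + 10627375 = 10627329)
√(S(-198, 152) + h) = √((-37 - 198) + 10627329) = √(-235 + 10627329) = √10627094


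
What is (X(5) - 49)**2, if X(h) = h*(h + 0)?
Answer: 576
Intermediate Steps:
X(h) = h**2 (X(h) = h*h = h**2)
(X(5) - 49)**2 = (5**2 - 49)**2 = (25 - 49)**2 = (-24)**2 = 576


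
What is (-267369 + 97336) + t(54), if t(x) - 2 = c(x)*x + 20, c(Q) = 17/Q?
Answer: -169994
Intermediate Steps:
t(x) = 39 (t(x) = 2 + ((17/x)*x + 20) = 2 + (17 + 20) = 2 + 37 = 39)
(-267369 + 97336) + t(54) = (-267369 + 97336) + 39 = -170033 + 39 = -169994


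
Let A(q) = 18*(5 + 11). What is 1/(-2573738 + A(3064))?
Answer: -1/2573450 ≈ -3.8858e-7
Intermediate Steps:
A(q) = 288 (A(q) = 18*16 = 288)
1/(-2573738 + A(3064)) = 1/(-2573738 + 288) = 1/(-2573450) = -1/2573450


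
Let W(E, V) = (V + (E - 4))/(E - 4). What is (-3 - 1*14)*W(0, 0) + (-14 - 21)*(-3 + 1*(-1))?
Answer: 123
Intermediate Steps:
W(E, V) = (-4 + E + V)/(-4 + E) (W(E, V) = (V + (-4 + E))/(-4 + E) = (-4 + E + V)/(-4 + E))
(-3 - 1*14)*W(0, 0) + (-14 - 21)*(-3 + 1*(-1)) = (-3 - 1*14)*((-4 + 0 + 0)/(-4 + 0)) + (-14 - 21)*(-3 + 1*(-1)) = (-3 - 14)*(-4/(-4)) - 35*(-3 - 1) = -(-17)*(-4)/4 - 35*(-4) = -17*1 + 140 = -17 + 140 = 123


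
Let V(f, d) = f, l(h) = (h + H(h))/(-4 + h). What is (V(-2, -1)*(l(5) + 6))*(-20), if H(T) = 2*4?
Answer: 760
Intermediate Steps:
H(T) = 8
l(h) = (8 + h)/(-4 + h) (l(h) = (h + 8)/(-4 + h) = (8 + h)/(-4 + h))
(V(-2, -1)*(l(5) + 6))*(-20) = -2*((8 + 5)/(-4 + 5) + 6)*(-20) = -2*(13/1 + 6)*(-20) = -2*(1*13 + 6)*(-20) = -2*(13 + 6)*(-20) = -2*19*(-20) = -38*(-20) = 760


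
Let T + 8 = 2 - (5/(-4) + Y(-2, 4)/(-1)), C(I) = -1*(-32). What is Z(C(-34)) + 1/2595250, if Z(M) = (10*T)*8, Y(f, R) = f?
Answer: -1401434999/2595250 ≈ -540.00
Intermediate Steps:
C(I) = 32
T = -27/4 (T = -8 + (2 - (5/(-4) - 2/(-1))) = -8 + (2 - (5*(-¼) - 2*(-1))) = -8 + (2 - (-5/4 + 2)) = -8 + (2 - 1*¾) = -8 + (2 - ¾) = -8 + 5/4 = -27/4 ≈ -6.7500)
Z(M) = -540 (Z(M) = (10*(-27/4))*8 = -135/2*8 = -540)
Z(C(-34)) + 1/2595250 = -540 + 1/2595250 = -1401434999/2595250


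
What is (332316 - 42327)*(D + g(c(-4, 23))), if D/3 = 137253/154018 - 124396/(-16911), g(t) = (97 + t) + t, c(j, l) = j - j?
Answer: 10216859274515019/289399822 ≈ 3.5304e+7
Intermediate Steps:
c(j, l) = 0
g(t) = 97 + 2*t
D = 21480308611/868199466 (D = 3*(137253/154018 - 124396/(-16911)) = 3*(137253*(1/154018) - 124396*(-1/16911)) = 3*(137253/154018 + 124396/16911) = 3*(21480308611/2604598398) = 21480308611/868199466 ≈ 24.741)
(332316 - 42327)*(D + g(c(-4, 23))) = (332316 - 42327)*(21480308611/868199466 + (97 + 2*0)) = 289989*(21480308611/868199466 + (97 + 0)) = 289989*(21480308611/868199466 + 97) = 289989*(105695656813/868199466) = 10216859274515019/289399822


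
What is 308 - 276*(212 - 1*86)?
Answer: -34468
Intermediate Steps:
308 - 276*(212 - 1*86) = 308 - 276*(212 - 86) = 308 - 276*126 = 308 - 34776 = -34468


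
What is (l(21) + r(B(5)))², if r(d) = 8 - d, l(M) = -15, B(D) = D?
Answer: 144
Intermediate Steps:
(l(21) + r(B(5)))² = (-15 + (8 - 1*5))² = (-15 + (8 - 5))² = (-15 + 3)² = (-12)² = 144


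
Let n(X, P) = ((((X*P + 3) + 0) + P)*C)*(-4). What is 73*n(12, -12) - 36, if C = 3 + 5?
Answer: 357372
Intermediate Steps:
C = 8
n(X, P) = -96 - 32*P - 32*P*X (n(X, P) = ((((X*P + 3) + 0) + P)*8)*(-4) = ((((P*X + 3) + 0) + P)*8)*(-4) = ((((3 + P*X) + 0) + P)*8)*(-4) = (((3 + P*X) + P)*8)*(-4) = ((3 + P + P*X)*8)*(-4) = (24 + 8*P + 8*P*X)*(-4) = -96 - 32*P - 32*P*X)
73*n(12, -12) - 36 = 73*(-96 - 32*(-12) - 32*(-12)*12) - 36 = 73*(-96 + 384 + 4608) - 36 = 73*4896 - 36 = 357408 - 36 = 357372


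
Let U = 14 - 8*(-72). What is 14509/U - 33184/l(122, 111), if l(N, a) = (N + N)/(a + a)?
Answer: -17798771/590 ≈ -30167.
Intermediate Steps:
U = 590 (U = 14 + 576 = 590)
l(N, a) = N/a (l(N, a) = (2*N)/((2*a)) = (2*N)*(1/(2*a)) = N/a)
14509/U - 33184/l(122, 111) = 14509/590 - 33184/(122/111) = 14509*(1/590) - 33184/(122*(1/111)) = 14509/590 - 33184/122/111 = 14509/590 - 33184*111/122 = 14509/590 - 30192 = -17798771/590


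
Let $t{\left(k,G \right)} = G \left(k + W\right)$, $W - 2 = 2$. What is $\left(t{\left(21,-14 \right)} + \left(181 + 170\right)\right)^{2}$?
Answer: $1$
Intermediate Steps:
$W = 4$ ($W = 2 + 2 = 4$)
$t{\left(k,G \right)} = G \left(4 + k\right)$ ($t{\left(k,G \right)} = G \left(k + 4\right) = G \left(4 + k\right)$)
$\left(t{\left(21,-14 \right)} + \left(181 + 170\right)\right)^{2} = \left(- 14 \left(4 + 21\right) + \left(181 + 170\right)\right)^{2} = \left(\left(-14\right) 25 + 351\right)^{2} = \left(-350 + 351\right)^{2} = 1^{2} = 1$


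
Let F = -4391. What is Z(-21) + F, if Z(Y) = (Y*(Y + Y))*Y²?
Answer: 384571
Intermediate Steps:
Z(Y) = 2*Y⁴ (Z(Y) = (Y*(2*Y))*Y² = (2*Y²)*Y² = 2*Y⁴)
Z(-21) + F = 2*(-21)⁴ - 4391 = 2*194481 - 4391 = 388962 - 4391 = 384571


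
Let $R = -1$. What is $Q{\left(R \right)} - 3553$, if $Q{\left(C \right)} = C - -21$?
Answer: $-3533$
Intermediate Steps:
$Q{\left(C \right)} = 21 + C$ ($Q{\left(C \right)} = C + 21 = 21 + C$)
$Q{\left(R \right)} - 3553 = \left(21 - 1\right) - 3553 = 20 - 3553 = -3533$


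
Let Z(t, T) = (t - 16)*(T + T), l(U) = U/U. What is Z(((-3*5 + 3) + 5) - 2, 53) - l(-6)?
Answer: -2651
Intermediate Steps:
l(U) = 1
Z(t, T) = 2*T*(-16 + t) (Z(t, T) = (-16 + t)*(2*T) = 2*T*(-16 + t))
Z(((-3*5 + 3) + 5) - 2, 53) - l(-6) = 2*53*(-16 + (((-3*5 + 3) + 5) - 2)) - 1*1 = 2*53*(-16 + (((-15 + 3) + 5) - 2)) - 1 = 2*53*(-16 + ((-12 + 5) - 2)) - 1 = 2*53*(-16 + (-7 - 2)) - 1 = 2*53*(-16 - 9) - 1 = 2*53*(-25) - 1 = -2650 - 1 = -2651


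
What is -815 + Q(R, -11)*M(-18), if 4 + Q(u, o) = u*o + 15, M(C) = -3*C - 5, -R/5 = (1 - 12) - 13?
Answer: -64956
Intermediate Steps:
R = 120 (R = -5*((1 - 12) - 13) = -5*(-11 - 13) = -5*(-24) = 120)
M(C) = -5 - 3*C
Q(u, o) = 11 + o*u (Q(u, o) = -4 + (u*o + 15) = -4 + (o*u + 15) = -4 + (15 + o*u) = 11 + o*u)
-815 + Q(R, -11)*M(-18) = -815 + (11 - 11*120)*(-5 - 3*(-18)) = -815 + (11 - 1320)*(-5 + 54) = -815 - 1309*49 = -815 - 64141 = -64956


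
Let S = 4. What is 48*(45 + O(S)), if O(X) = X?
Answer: 2352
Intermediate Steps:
48*(45 + O(S)) = 48*(45 + 4) = 48*49 = 2352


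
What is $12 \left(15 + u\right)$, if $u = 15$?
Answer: $360$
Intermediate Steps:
$12 \left(15 + u\right) = 12 \left(15 + 15\right) = 12 \cdot 30 = 360$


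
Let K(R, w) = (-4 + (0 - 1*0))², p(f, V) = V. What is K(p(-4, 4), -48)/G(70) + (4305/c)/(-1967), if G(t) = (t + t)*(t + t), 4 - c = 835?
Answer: 328962/95350325 ≈ 0.0034500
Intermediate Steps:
c = -831 (c = 4 - 1*835 = 4 - 835 = -831)
K(R, w) = 16 (K(R, w) = (-4 + (0 + 0))² = (-4 + 0)² = (-4)² = 16)
G(t) = 4*t² (G(t) = (2*t)*(2*t) = 4*t²)
K(p(-4, 4), -48)/G(70) + (4305/c)/(-1967) = 16/((4*70²)) + (4305/(-831))/(-1967) = 16/((4*4900)) + (4305*(-1/831))*(-1/1967) = 16/19600 - 1435/277*(-1/1967) = 16*(1/19600) + 205/77837 = 1/1225 + 205/77837 = 328962/95350325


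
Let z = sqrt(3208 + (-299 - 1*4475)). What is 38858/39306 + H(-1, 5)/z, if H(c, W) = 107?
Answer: 19429/19653 - 107*I*sqrt(174)/522 ≈ 0.9886 - 2.7039*I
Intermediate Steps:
z = 3*I*sqrt(174) (z = sqrt(3208 + (-299 - 4475)) = sqrt(3208 - 4774) = sqrt(-1566) = 3*I*sqrt(174) ≈ 39.573*I)
38858/39306 + H(-1, 5)/z = 38858/39306 + 107/((3*I*sqrt(174))) = 38858*(1/39306) + 107*(-I*sqrt(174)/522) = 19429/19653 - 107*I*sqrt(174)/522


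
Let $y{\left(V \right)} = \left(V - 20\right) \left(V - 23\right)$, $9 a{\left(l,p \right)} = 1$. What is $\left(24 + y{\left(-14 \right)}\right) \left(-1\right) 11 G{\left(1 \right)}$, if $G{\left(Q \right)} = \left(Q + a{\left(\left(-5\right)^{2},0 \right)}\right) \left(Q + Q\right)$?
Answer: $- \frac{282040}{9} \approx -31338.0$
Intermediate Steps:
$a{\left(l,p \right)} = \frac{1}{9}$ ($a{\left(l,p \right)} = \frac{1}{9} \cdot 1 = \frac{1}{9}$)
$y{\left(V \right)} = \left(-23 + V\right) \left(-20 + V\right)$ ($y{\left(V \right)} = \left(-20 + V\right) \left(-23 + V\right) = \left(-23 + V\right) \left(-20 + V\right)$)
$G{\left(Q \right)} = 2 Q \left(\frac{1}{9} + Q\right)$ ($G{\left(Q \right)} = \left(Q + \frac{1}{9}\right) \left(Q + Q\right) = \left(\frac{1}{9} + Q\right) 2 Q = 2 Q \left(\frac{1}{9} + Q\right)$)
$\left(24 + y{\left(-14 \right)}\right) \left(-1\right) 11 G{\left(1 \right)} = \left(24 + \left(460 + \left(-14\right)^{2} - -602\right)\right) \left(-1\right) 11 \cdot \frac{2}{9} \cdot 1 \left(1 + 9 \cdot 1\right) = \left(24 + \left(460 + 196 + 602\right)\right) \left(- 11 \cdot \frac{2}{9} \cdot 1 \left(1 + 9\right)\right) = \left(24 + 1258\right) \left(- 11 \cdot \frac{2}{9} \cdot 1 \cdot 10\right) = 1282 \left(\left(-11\right) \frac{20}{9}\right) = 1282 \left(- \frac{220}{9}\right) = - \frac{282040}{9}$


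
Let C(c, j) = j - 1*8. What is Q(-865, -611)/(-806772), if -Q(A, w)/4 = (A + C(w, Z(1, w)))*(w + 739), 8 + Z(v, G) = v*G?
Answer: -190976/201693 ≈ -0.94687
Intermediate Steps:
Z(v, G) = -8 + G*v (Z(v, G) = -8 + v*G = -8 + G*v)
C(c, j) = -8 + j (C(c, j) = j - 8 = -8 + j)
Q(A, w) = -4*(739 + w)*(-16 + A + w) (Q(A, w) = -4*(A + (-8 + (-8 + w*1)))*(w + 739) = -4*(A + (-8 + (-8 + w)))*(739 + w) = -4*(A + (-16 + w))*(739 + w) = -4*(-16 + A + w)*(739 + w) = -4*(739 + w)*(-16 + A + w))
Q(-865, -611)/(-806772) = (47296 - 2956*(-865) - 2892*(-611) - 4*(-611)² - 4*(-865)*(-611))/(-806772) = (47296 + 2556940 + 1767012 - 4*373321 - 2114060)*(-1/806772) = (47296 + 2556940 + 1767012 - 1493284 - 2114060)*(-1/806772) = 763904*(-1/806772) = -190976/201693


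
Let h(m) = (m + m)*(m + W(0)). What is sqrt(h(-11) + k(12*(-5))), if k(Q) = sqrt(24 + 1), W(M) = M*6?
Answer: sqrt(247) ≈ 15.716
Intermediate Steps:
W(M) = 6*M
h(m) = 2*m**2 (h(m) = (m + m)*(m + 6*0) = (2*m)*(m + 0) = (2*m)*m = 2*m**2)
k(Q) = 5 (k(Q) = sqrt(25) = 5)
sqrt(h(-11) + k(12*(-5))) = sqrt(2*(-11)**2 + 5) = sqrt(2*121 + 5) = sqrt(242 + 5) = sqrt(247)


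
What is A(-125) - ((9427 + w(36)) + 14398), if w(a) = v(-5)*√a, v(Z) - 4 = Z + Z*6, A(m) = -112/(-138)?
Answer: -1631035/69 ≈ -23638.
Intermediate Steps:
A(m) = 56/69 (A(m) = -112*(-1/138) = 56/69)
v(Z) = 4 + 7*Z (v(Z) = 4 + (Z + Z*6) = 4 + (Z + 6*Z) = 4 + 7*Z)
w(a) = -31*√a (w(a) = (4 + 7*(-5))*√a = (4 - 35)*√a = -31*√a)
A(-125) - ((9427 + w(36)) + 14398) = 56/69 - ((9427 - 31*√36) + 14398) = 56/69 - ((9427 - 31*6) + 14398) = 56/69 - ((9427 - 186) + 14398) = 56/69 - (9241 + 14398) = 56/69 - 1*23639 = 56/69 - 23639 = -1631035/69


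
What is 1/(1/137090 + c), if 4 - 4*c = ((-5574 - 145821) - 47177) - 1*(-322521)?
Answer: -274180/8495810023 ≈ -3.2272e-5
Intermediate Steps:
c = -123945/4 (c = 1 - (((-5574 - 145821) - 47177) - 1*(-322521))/4 = 1 - ((-151395 - 47177) + 322521)/4 = 1 - (-198572 + 322521)/4 = 1 - ¼*123949 = 1 - 123949/4 = -123945/4 ≈ -30986.)
1/(1/137090 + c) = 1/(1/137090 - 123945/4) = 1/(-8495810023/274180) = -274180/8495810023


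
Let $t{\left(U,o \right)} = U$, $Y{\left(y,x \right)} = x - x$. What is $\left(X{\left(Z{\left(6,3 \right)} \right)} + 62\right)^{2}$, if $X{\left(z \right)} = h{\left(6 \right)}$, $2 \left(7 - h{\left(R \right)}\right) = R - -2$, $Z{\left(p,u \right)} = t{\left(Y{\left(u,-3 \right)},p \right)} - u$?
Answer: $4225$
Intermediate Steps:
$Y{\left(y,x \right)} = 0$
$Z{\left(p,u \right)} = - u$ ($Z{\left(p,u \right)} = 0 - u = - u$)
$h{\left(R \right)} = 6 - \frac{R}{2}$ ($h{\left(R \right)} = 7 - \frac{R - -2}{2} = 7 - \frac{R + 2}{2} = 7 - \frac{2 + R}{2} = 7 - \left(1 + \frac{R}{2}\right) = 6 - \frac{R}{2}$)
$X{\left(z \right)} = 3$ ($X{\left(z \right)} = 6 - 3 = 3$)
$\left(X{\left(Z{\left(6,3 \right)} \right)} + 62\right)^{2} = \left(3 + 62\right)^{2} = 65^{2} = 4225$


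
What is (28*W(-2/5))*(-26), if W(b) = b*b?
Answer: -2912/25 ≈ -116.48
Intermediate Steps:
W(b) = b²
(28*W(-2/5))*(-26) = (28*(-2/5)²)*(-26) = (28*(-2*⅕)²)*(-26) = (28*(-⅖)²)*(-26) = (28*(4/25))*(-26) = (112/25)*(-26) = -2912/25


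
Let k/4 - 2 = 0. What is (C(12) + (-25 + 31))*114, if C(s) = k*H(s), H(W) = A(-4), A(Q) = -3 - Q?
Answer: 1596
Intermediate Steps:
k = 8 (k = 8 + 4*0 = 8 + 0 = 8)
H(W) = 1 (H(W) = -3 - 1*(-4) = -3 + 4 = 1)
C(s) = 8 (C(s) = 8*1 = 8)
(C(12) + (-25 + 31))*114 = (8 + (-25 + 31))*114 = (8 + 6)*114 = 14*114 = 1596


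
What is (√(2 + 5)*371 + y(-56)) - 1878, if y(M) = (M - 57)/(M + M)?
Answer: -210223/112 + 371*√7 ≈ -895.42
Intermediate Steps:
y(M) = (-57 + M)/(2*M) (y(M) = (-57 + M)/((2*M)) = (-57 + M)*(1/(2*M)) = (-57 + M)/(2*M))
(√(2 + 5)*371 + y(-56)) - 1878 = (√(2 + 5)*371 + (½)*(-57 - 56)/(-56)) - 1878 = (√7*371 + (½)*(-1/56)*(-113)) - 1878 = (371*√7 + 113/112) - 1878 = (113/112 + 371*√7) - 1878 = -210223/112 + 371*√7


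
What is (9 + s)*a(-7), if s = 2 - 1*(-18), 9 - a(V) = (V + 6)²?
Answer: 232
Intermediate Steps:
a(V) = 9 - (6 + V)² (a(V) = 9 - (V + 6)² = 9 - (6 + V)²)
s = 20 (s = 2 + 18 = 20)
(9 + s)*a(-7) = (9 + 20)*(9 - (6 - 7)²) = 29*(9 - 1*(-1)²) = 29*(9 - 1*1) = 29*(9 - 1) = 29*8 = 232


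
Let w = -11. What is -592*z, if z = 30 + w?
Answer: -11248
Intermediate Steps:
z = 19 (z = 30 - 11 = 19)
-592*z = -592*19 = -11248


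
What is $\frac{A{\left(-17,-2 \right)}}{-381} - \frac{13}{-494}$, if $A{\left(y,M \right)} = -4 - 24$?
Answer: $\frac{1445}{14478} \approx 0.099807$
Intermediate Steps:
$A{\left(y,M \right)} = -28$ ($A{\left(y,M \right)} = -4 - 24 = -28$)
$\frac{A{\left(-17,-2 \right)}}{-381} - \frac{13}{-494} = - \frac{28}{-381} - \frac{13}{-494} = \left(-28\right) \left(- \frac{1}{381}\right) - - \frac{1}{38} = \frac{28}{381} + \frac{1}{38} = \frac{1445}{14478}$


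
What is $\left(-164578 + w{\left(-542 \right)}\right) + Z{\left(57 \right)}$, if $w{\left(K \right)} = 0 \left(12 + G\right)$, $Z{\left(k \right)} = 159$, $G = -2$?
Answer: $-164419$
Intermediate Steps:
$w{\left(K \right)} = 0$ ($w{\left(K \right)} = 0 \left(12 - 2\right) = 0 \cdot 10 = 0$)
$\left(-164578 + w{\left(-542 \right)}\right) + Z{\left(57 \right)} = \left(-164578 + 0\right) + 159 = -164578 + 159 = -164419$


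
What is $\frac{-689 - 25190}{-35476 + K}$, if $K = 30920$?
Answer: $\frac{25879}{4556} \approx 5.6802$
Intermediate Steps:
$\frac{-689 - 25190}{-35476 + K} = \frac{-689 - 25190}{-35476 + 30920} = - \frac{25879}{-4556} = \left(-25879\right) \left(- \frac{1}{4556}\right) = \frac{25879}{4556}$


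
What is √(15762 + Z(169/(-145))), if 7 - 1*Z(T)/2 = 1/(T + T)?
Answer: √2666289/13 ≈ 125.61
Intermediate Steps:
Z(T) = 14 - 1/T (Z(T) = 14 - 2/(T + T) = 14 - 2*1/(2*T) = 14 - 1/T)
√(15762 + Z(169/(-145))) = √(15762 + (14 - 1/(169/(-145)))) = √(15762 + (14 - 1/(169*(-1/145)))) = √(15762 + (14 - 1/(-169/145))) = √(15762 + (14 - 1*(-145/169))) = √(15762 + (14 + 145/169)) = √(15762 + 2511/169) = √(2666289/169) = √2666289/13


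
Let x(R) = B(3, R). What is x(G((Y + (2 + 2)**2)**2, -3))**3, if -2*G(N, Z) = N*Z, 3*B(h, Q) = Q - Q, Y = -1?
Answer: 0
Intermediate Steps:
B(h, Q) = 0 (B(h, Q) = (Q - Q)/3 = (1/3)*0 = 0)
G(N, Z) = -N*Z/2
x(R) = 0
x(G((Y + (2 + 2)**2)**2, -3))**3 = 0**3 = 0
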